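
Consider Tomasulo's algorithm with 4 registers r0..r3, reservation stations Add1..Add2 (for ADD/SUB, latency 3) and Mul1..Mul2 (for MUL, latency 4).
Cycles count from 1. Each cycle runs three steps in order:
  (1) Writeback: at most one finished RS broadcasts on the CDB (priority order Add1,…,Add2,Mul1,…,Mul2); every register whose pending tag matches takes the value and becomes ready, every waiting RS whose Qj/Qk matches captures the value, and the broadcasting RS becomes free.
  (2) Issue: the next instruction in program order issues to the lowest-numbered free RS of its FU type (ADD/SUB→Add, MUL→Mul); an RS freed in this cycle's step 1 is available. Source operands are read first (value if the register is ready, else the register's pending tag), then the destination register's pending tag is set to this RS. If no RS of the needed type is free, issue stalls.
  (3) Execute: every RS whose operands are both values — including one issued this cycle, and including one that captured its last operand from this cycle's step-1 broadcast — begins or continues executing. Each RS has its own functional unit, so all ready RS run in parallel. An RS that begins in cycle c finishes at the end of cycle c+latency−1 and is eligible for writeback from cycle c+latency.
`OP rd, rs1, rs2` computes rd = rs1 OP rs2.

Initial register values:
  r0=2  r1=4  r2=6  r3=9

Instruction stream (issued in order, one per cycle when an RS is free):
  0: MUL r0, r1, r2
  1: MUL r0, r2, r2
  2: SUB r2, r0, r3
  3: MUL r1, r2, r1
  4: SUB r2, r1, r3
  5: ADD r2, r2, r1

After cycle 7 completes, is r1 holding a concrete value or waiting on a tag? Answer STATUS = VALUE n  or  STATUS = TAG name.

c1: issue MUL r0<-Mul1 | r0:Mul1,r1:4,r2:6,r3:9
c2: issue MUL r0<-Mul2 | r0:Mul2,r1:4,r2:6,r3:9
c3: issue SUB r2<-Add1 | r0:Mul2,r1:4,r2:Add1,r3:9
c4: stall | r0:Mul2,r1:4,r2:Add1,r3:9
c5: CDB Mul1=24; issue MUL r1<-Mul1 | r0:Mul2,r1:Mul1,r2:Add1,r3:9
c6: CDB Mul2=36; issue SUB r2<-Add2 | r0:36,r1:Mul1,r2:Add2,r3:9
c7: stall | r0:36,r1:Mul1,r2:Add2,r3:9

STATUS = TAG Mul1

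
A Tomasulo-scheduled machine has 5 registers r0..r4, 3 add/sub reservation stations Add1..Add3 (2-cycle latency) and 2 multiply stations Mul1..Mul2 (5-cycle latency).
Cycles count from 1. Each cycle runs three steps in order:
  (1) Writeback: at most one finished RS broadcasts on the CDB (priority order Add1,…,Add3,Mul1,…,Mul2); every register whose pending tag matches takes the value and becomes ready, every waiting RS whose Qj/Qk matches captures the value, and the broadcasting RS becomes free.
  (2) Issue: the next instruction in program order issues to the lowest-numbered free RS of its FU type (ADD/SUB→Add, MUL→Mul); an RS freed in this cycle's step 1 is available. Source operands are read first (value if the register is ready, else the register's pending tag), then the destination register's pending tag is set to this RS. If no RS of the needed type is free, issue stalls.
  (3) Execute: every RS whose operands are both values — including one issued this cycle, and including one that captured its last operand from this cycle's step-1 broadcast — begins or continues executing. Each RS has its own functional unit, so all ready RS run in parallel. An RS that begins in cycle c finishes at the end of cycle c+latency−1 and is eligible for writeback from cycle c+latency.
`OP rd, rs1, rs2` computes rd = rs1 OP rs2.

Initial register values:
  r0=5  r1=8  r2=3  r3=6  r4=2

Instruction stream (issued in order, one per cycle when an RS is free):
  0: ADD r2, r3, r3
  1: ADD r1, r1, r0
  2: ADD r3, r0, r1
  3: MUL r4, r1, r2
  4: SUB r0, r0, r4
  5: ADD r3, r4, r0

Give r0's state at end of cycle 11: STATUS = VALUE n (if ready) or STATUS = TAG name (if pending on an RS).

STATUS = VALUE -151

  c1: issue ADD r2<-Add1  regs: r0:5,r1:8,r2:Add1,r3:6,r4:2
  c2: issue ADD r1<-Add2  regs: r0:5,r1:Add2,r2:Add1,r3:6,r4:2
  c3: CDB Add1=12; issue ADD r3<-Add1  regs: r0:5,r1:Add2,r2:12,r3:Add1,r4:2
  c4: CDB Add2=13; issue MUL r4<-Mul1  regs: r0:5,r1:13,r2:12,r3:Add1,r4:Mul1
  c5: issue SUB r0<-Add2  regs: r0:Add2,r1:13,r2:12,r3:Add1,r4:Mul1
  c6: CDB Add1=18; issue ADD r3<-Add1  regs: r0:Add2,r1:13,r2:12,r3:Add1,r4:Mul1
  c7: -  regs: r0:Add2,r1:13,r2:12,r3:Add1,r4:Mul1
  c8: -  regs: r0:Add2,r1:13,r2:12,r3:Add1,r4:Mul1
  c9: CDB Mul1=156  regs: r0:Add2,r1:13,r2:12,r3:Add1,r4:156
  c10: -  regs: r0:Add2,r1:13,r2:12,r3:Add1,r4:156
  c11: CDB Add2=-151  regs: r0:-151,r1:13,r2:12,r3:Add1,r4:156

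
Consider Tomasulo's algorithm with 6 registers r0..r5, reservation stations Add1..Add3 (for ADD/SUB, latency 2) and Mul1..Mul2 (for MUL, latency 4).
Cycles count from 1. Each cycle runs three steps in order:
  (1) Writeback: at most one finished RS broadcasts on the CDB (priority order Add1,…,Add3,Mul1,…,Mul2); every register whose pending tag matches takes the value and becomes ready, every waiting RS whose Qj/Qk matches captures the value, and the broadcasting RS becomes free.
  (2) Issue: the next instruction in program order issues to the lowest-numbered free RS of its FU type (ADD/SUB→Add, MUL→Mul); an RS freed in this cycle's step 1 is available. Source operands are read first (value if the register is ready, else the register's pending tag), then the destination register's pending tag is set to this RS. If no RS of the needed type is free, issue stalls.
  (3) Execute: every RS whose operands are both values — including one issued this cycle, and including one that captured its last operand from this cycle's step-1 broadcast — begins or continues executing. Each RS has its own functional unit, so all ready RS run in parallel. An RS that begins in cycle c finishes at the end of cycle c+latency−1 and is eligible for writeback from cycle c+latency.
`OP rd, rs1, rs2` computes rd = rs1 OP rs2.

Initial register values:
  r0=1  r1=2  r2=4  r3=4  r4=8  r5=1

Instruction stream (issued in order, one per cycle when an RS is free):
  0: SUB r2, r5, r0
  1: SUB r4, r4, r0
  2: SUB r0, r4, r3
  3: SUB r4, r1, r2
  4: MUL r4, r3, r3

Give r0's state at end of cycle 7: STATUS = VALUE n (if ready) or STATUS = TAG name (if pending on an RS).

c1: issue SUB r2<-Add1 | r0:1,r1:2,r2:Add1,r3:4,r4:8,r5:1
c2: issue SUB r4<-Add2 | r0:1,r1:2,r2:Add1,r3:4,r4:Add2,r5:1
c3: CDB Add1=0; issue SUB r0<-Add1 | r0:Add1,r1:2,r2:0,r3:4,r4:Add2,r5:1
c4: CDB Add2=7; issue SUB r4<-Add2 | r0:Add1,r1:2,r2:0,r3:4,r4:Add2,r5:1
c5: issue MUL r4<-Mul1 | r0:Add1,r1:2,r2:0,r3:4,r4:Mul1,r5:1
c6: CDB Add1=3 | r0:3,r1:2,r2:0,r3:4,r4:Mul1,r5:1
c7: CDB Add2=2 | r0:3,r1:2,r2:0,r3:4,r4:Mul1,r5:1

STATUS = VALUE 3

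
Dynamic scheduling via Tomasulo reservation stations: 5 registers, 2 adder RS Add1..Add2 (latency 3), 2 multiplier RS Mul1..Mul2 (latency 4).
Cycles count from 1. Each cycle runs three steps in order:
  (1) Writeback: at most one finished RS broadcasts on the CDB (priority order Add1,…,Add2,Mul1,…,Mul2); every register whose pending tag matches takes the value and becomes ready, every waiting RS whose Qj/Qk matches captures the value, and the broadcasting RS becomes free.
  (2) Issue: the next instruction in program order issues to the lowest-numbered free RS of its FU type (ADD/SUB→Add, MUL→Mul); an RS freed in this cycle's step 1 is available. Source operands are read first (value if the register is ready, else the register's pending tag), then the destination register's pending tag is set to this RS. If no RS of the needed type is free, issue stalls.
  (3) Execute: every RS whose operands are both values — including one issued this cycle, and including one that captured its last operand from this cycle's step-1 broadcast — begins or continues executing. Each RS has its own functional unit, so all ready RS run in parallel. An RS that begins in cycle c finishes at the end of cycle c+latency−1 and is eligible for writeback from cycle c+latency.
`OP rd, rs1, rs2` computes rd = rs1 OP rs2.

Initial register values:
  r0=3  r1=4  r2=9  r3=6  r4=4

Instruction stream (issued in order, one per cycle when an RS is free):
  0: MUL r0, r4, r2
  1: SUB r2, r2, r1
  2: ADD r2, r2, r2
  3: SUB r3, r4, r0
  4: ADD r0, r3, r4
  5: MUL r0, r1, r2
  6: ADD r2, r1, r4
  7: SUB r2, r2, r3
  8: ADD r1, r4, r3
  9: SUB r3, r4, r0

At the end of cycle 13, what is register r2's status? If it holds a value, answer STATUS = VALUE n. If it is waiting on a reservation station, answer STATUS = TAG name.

  c1: issue MUL r0<-Mul1  regs: r0:Mul1,r1:4,r2:9,r3:6,r4:4
  c2: issue SUB r2<-Add1  regs: r0:Mul1,r1:4,r2:Add1,r3:6,r4:4
  c3: issue ADD r2<-Add2  regs: r0:Mul1,r1:4,r2:Add2,r3:6,r4:4
  c4: stall  regs: r0:Mul1,r1:4,r2:Add2,r3:6,r4:4
  c5: CDB Add1=5; issue SUB r3<-Add1  regs: r0:Mul1,r1:4,r2:Add2,r3:Add1,r4:4
  c6: CDB Mul1=36; stall  regs: r0:36,r1:4,r2:Add2,r3:Add1,r4:4
  c7: stall  regs: r0:36,r1:4,r2:Add2,r3:Add1,r4:4
  c8: CDB Add2=10; issue ADD r0<-Add2  regs: r0:Add2,r1:4,r2:10,r3:Add1,r4:4
  c9: CDB Add1=-32; issue MUL r0<-Mul1  regs: r0:Mul1,r1:4,r2:10,r3:-32,r4:4
  c10: issue ADD r2<-Add1  regs: r0:Mul1,r1:4,r2:Add1,r3:-32,r4:4
  c11: stall  regs: r0:Mul1,r1:4,r2:Add1,r3:-32,r4:4
  c12: CDB Add2=-28; issue SUB r2<-Add2  regs: r0:Mul1,r1:4,r2:Add2,r3:-32,r4:4
  c13: CDB Add1=8; issue ADD r1<-Add1  regs: r0:Mul1,r1:Add1,r2:Add2,r3:-32,r4:4

STATUS = TAG Add2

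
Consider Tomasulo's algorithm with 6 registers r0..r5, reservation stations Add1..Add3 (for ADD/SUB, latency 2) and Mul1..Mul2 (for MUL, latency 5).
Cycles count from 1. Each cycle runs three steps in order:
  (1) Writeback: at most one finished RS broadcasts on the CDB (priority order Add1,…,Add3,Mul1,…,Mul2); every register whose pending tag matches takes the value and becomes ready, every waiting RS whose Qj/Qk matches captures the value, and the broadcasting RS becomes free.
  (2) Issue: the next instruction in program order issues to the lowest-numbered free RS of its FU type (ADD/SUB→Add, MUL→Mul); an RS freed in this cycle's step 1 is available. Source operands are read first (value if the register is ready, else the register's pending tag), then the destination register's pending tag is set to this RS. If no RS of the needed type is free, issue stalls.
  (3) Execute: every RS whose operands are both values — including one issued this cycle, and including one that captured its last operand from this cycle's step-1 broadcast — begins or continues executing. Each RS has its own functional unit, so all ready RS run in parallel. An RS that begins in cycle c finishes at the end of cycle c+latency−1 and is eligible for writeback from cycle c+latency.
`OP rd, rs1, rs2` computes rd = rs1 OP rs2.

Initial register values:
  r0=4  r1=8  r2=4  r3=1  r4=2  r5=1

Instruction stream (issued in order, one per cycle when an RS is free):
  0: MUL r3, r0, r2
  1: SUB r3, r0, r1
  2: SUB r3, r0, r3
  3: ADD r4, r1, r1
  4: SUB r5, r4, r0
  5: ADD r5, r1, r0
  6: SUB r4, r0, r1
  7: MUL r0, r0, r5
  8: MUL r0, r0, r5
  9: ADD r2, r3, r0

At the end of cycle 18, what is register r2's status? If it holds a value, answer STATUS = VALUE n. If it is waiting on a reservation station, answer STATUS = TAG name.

STATUS = TAG Add1

c1: issue MUL r3<-Mul1 | r0:4,r1:8,r2:4,r3:Mul1,r4:2,r5:1
c2: issue SUB r3<-Add1 | r0:4,r1:8,r2:4,r3:Add1,r4:2,r5:1
c3: issue SUB r3<-Add2 | r0:4,r1:8,r2:4,r3:Add2,r4:2,r5:1
c4: CDB Add1=-4; issue ADD r4<-Add1 | r0:4,r1:8,r2:4,r3:Add2,r4:Add1,r5:1
c5: issue SUB r5<-Add3 | r0:4,r1:8,r2:4,r3:Add2,r4:Add1,r5:Add3
c6: CDB Add1=16; issue ADD r5<-Add1 | r0:4,r1:8,r2:4,r3:Add2,r4:16,r5:Add1
c7: CDB Add2=8; issue SUB r4<-Add2 | r0:4,r1:8,r2:4,r3:8,r4:Add2,r5:Add1
c8: CDB Add1=12; issue MUL r0<-Mul2 | r0:Mul2,r1:8,r2:4,r3:8,r4:Add2,r5:12
c9: CDB Add2=-4; stall | r0:Mul2,r1:8,r2:4,r3:8,r4:-4,r5:12
c10: CDB Add3=12; stall | r0:Mul2,r1:8,r2:4,r3:8,r4:-4,r5:12
c11: CDB Mul1=16; issue MUL r0<-Mul1 | r0:Mul1,r1:8,r2:4,r3:8,r4:-4,r5:12
c12: issue ADD r2<-Add1 | r0:Mul1,r1:8,r2:Add1,r3:8,r4:-4,r5:12
c13: CDB Mul2=48 | r0:Mul1,r1:8,r2:Add1,r3:8,r4:-4,r5:12
c14: - | r0:Mul1,r1:8,r2:Add1,r3:8,r4:-4,r5:12
c15: - | r0:Mul1,r1:8,r2:Add1,r3:8,r4:-4,r5:12
c16: - | r0:Mul1,r1:8,r2:Add1,r3:8,r4:-4,r5:12
c17: - | r0:Mul1,r1:8,r2:Add1,r3:8,r4:-4,r5:12
c18: CDB Mul1=576 | r0:576,r1:8,r2:Add1,r3:8,r4:-4,r5:12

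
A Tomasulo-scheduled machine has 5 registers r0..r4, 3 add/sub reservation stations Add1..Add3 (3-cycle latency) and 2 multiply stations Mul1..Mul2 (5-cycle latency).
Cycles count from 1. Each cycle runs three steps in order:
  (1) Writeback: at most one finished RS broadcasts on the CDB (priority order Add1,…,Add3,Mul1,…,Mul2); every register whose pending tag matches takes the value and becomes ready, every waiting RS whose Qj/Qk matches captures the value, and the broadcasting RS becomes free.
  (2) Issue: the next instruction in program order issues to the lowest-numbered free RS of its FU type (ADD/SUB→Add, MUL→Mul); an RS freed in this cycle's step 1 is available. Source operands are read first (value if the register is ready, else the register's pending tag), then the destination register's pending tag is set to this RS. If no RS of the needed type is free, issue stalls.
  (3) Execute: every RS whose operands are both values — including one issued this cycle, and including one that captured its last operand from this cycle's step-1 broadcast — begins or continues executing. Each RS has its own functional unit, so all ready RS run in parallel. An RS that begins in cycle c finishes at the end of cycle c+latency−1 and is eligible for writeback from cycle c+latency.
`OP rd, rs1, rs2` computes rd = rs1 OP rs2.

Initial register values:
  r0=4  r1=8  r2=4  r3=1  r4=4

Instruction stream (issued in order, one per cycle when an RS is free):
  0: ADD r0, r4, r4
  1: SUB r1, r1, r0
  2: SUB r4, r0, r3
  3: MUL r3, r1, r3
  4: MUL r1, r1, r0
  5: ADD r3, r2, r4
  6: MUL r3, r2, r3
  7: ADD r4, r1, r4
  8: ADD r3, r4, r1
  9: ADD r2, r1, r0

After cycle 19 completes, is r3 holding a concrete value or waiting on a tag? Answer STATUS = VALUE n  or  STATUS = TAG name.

  c1: issue ADD r0<-Add1  regs: r0:Add1,r1:8,r2:4,r3:1,r4:4
  c2: issue SUB r1<-Add2  regs: r0:Add1,r1:Add2,r2:4,r3:1,r4:4
  c3: issue SUB r4<-Add3  regs: r0:Add1,r1:Add2,r2:4,r3:1,r4:Add3
  c4: CDB Add1=8; issue MUL r3<-Mul1  regs: r0:8,r1:Add2,r2:4,r3:Mul1,r4:Add3
  c5: issue MUL r1<-Mul2  regs: r0:8,r1:Mul2,r2:4,r3:Mul1,r4:Add3
  c6: issue ADD r3<-Add1  regs: r0:8,r1:Mul2,r2:4,r3:Add1,r4:Add3
  c7: CDB Add2=0; stall  regs: r0:8,r1:Mul2,r2:4,r3:Add1,r4:Add3
  c8: CDB Add3=7; stall  regs: r0:8,r1:Mul2,r2:4,r3:Add1,r4:7
  c9: stall  regs: r0:8,r1:Mul2,r2:4,r3:Add1,r4:7
  c10: stall  regs: r0:8,r1:Mul2,r2:4,r3:Add1,r4:7
  c11: CDB Add1=11; stall  regs: r0:8,r1:Mul2,r2:4,r3:11,r4:7
  c12: CDB Mul1=0; issue MUL r3<-Mul1  regs: r0:8,r1:Mul2,r2:4,r3:Mul1,r4:7
  c13: CDB Mul2=0; issue ADD r4<-Add1  regs: r0:8,r1:0,r2:4,r3:Mul1,r4:Add1
  c14: issue ADD r3<-Add2  regs: r0:8,r1:0,r2:4,r3:Add2,r4:Add1
  c15: issue ADD r2<-Add3  regs: r0:8,r1:0,r2:Add3,r3:Add2,r4:Add1
  c16: CDB Add1=7  regs: r0:8,r1:0,r2:Add3,r3:Add2,r4:7
  c17: CDB Mul1=44  regs: r0:8,r1:0,r2:Add3,r3:Add2,r4:7
  c18: CDB Add3=8  regs: r0:8,r1:0,r2:8,r3:Add2,r4:7
  c19: CDB Add2=7  regs: r0:8,r1:0,r2:8,r3:7,r4:7

STATUS = VALUE 7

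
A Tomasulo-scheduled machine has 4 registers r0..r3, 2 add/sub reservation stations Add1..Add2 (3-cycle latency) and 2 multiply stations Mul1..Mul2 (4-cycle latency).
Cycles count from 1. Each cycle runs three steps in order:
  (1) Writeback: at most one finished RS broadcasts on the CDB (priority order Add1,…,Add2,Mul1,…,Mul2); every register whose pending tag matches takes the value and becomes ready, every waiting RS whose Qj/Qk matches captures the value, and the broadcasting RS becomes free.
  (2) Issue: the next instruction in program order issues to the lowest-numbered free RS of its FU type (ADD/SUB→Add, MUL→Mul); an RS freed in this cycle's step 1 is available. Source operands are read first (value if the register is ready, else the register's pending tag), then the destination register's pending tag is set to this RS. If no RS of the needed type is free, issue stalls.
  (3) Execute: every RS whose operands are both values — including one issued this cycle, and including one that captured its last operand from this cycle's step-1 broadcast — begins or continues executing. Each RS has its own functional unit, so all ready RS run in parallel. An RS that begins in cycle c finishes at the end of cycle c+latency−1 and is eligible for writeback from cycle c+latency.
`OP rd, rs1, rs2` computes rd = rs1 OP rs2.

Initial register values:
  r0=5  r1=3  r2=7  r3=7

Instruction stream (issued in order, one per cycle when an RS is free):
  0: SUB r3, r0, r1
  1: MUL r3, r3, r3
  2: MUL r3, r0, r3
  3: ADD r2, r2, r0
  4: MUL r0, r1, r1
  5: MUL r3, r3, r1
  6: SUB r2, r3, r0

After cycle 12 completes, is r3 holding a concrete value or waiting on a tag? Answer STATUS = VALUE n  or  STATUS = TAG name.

  c1: issue SUB r3<-Add1  regs: r0:5,r1:3,r2:7,r3:Add1
  c2: issue MUL r3<-Mul1  regs: r0:5,r1:3,r2:7,r3:Mul1
  c3: issue MUL r3<-Mul2  regs: r0:5,r1:3,r2:7,r3:Mul2
  c4: CDB Add1=2; issue ADD r2<-Add1  regs: r0:5,r1:3,r2:Add1,r3:Mul2
  c5: stall  regs: r0:5,r1:3,r2:Add1,r3:Mul2
  c6: stall  regs: r0:5,r1:3,r2:Add1,r3:Mul2
  c7: CDB Add1=12; stall  regs: r0:5,r1:3,r2:12,r3:Mul2
  c8: CDB Mul1=4; issue MUL r0<-Mul1  regs: r0:Mul1,r1:3,r2:12,r3:Mul2
  c9: stall  regs: r0:Mul1,r1:3,r2:12,r3:Mul2
  c10: stall  regs: r0:Mul1,r1:3,r2:12,r3:Mul2
  c11: stall  regs: r0:Mul1,r1:3,r2:12,r3:Mul2
  c12: CDB Mul1=9; issue MUL r3<-Mul1  regs: r0:9,r1:3,r2:12,r3:Mul1

STATUS = TAG Mul1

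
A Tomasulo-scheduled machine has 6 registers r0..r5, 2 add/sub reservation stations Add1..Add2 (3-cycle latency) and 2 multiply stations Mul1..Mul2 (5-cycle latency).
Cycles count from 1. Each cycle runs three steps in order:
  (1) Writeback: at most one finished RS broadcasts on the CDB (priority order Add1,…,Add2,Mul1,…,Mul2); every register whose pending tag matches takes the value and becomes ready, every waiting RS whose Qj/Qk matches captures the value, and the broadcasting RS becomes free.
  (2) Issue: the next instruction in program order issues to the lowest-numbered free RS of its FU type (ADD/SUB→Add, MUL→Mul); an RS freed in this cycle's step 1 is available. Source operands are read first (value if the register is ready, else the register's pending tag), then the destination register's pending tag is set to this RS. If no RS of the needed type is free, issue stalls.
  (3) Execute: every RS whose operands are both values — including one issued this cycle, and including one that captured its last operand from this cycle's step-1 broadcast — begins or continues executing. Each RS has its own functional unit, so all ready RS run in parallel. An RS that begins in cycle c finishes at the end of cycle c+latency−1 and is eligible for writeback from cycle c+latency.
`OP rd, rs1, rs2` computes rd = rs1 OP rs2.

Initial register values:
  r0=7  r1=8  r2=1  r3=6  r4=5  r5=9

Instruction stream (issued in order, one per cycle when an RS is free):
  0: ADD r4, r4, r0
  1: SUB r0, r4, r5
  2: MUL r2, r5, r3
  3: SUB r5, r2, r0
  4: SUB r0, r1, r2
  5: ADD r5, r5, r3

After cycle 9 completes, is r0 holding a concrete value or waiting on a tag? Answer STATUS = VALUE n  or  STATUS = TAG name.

STATUS = TAG Add2

  c1: issue ADD r4<-Add1  regs: r0:7,r1:8,r2:1,r3:6,r4:Add1,r5:9
  c2: issue SUB r0<-Add2  regs: r0:Add2,r1:8,r2:1,r3:6,r4:Add1,r5:9
  c3: issue MUL r2<-Mul1  regs: r0:Add2,r1:8,r2:Mul1,r3:6,r4:Add1,r5:9
  c4: CDB Add1=12; issue SUB r5<-Add1  regs: r0:Add2,r1:8,r2:Mul1,r3:6,r4:12,r5:Add1
  c5: stall  regs: r0:Add2,r1:8,r2:Mul1,r3:6,r4:12,r5:Add1
  c6: stall  regs: r0:Add2,r1:8,r2:Mul1,r3:6,r4:12,r5:Add1
  c7: CDB Add2=3; issue SUB r0<-Add2  regs: r0:Add2,r1:8,r2:Mul1,r3:6,r4:12,r5:Add1
  c8: CDB Mul1=54; stall  regs: r0:Add2,r1:8,r2:54,r3:6,r4:12,r5:Add1
  c9: stall  regs: r0:Add2,r1:8,r2:54,r3:6,r4:12,r5:Add1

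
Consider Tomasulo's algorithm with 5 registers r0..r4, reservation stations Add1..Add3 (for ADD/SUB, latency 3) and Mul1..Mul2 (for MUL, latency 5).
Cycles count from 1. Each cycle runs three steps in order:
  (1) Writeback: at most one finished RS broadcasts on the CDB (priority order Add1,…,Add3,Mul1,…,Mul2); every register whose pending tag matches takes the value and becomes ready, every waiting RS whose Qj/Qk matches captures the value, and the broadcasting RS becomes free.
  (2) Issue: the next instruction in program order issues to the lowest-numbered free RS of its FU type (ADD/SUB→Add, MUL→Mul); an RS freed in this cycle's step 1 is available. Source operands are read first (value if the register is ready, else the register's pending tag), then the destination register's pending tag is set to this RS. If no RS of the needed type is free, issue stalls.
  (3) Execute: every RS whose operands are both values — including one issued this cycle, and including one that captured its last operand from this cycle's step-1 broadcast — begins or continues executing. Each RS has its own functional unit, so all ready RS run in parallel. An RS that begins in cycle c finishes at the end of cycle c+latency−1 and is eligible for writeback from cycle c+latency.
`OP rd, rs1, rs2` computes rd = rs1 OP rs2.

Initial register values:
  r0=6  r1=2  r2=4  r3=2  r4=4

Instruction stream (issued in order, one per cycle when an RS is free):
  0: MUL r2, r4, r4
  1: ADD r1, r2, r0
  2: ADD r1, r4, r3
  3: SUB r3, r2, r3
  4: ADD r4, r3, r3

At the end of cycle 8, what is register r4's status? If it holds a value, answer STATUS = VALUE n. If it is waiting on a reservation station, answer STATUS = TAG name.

cycle 1: issue MUL r2<-Mul1 // r0:6,r1:2,r2:Mul1,r3:2,r4:4
cycle 2: issue ADD r1<-Add1 // r0:6,r1:Add1,r2:Mul1,r3:2,r4:4
cycle 3: issue ADD r1<-Add2 // r0:6,r1:Add2,r2:Mul1,r3:2,r4:4
cycle 4: issue SUB r3<-Add3 // r0:6,r1:Add2,r2:Mul1,r3:Add3,r4:4
cycle 5: stall // r0:6,r1:Add2,r2:Mul1,r3:Add3,r4:4
cycle 6: CDB Add2=6; issue ADD r4<-Add2 // r0:6,r1:6,r2:Mul1,r3:Add3,r4:Add2
cycle 7: CDB Mul1=16 // r0:6,r1:6,r2:16,r3:Add3,r4:Add2
cycle 8: - // r0:6,r1:6,r2:16,r3:Add3,r4:Add2

STATUS = TAG Add2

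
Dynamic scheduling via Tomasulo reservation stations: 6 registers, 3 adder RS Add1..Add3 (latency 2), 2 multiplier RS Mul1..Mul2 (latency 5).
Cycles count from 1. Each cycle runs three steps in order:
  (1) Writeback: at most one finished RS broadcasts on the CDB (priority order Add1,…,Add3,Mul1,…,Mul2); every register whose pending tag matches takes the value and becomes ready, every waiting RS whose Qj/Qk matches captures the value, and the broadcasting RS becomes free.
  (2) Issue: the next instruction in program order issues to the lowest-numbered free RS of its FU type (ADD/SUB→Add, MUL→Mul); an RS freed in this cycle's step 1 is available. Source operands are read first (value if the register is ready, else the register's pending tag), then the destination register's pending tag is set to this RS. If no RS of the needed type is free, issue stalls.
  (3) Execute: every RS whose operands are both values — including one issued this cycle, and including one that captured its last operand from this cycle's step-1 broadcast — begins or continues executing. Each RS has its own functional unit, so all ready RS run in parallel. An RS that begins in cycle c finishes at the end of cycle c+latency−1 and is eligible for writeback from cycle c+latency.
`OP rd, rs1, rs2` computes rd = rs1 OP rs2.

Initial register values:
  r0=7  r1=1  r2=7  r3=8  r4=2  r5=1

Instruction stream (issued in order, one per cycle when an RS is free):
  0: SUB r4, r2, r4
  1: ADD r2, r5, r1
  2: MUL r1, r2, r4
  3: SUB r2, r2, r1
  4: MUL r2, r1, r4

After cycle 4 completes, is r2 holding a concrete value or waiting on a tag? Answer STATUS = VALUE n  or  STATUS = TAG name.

cycle 1: issue SUB r4<-Add1 // r0:7,r1:1,r2:7,r3:8,r4:Add1,r5:1
cycle 2: issue ADD r2<-Add2 // r0:7,r1:1,r2:Add2,r3:8,r4:Add1,r5:1
cycle 3: CDB Add1=5; issue MUL r1<-Mul1 // r0:7,r1:Mul1,r2:Add2,r3:8,r4:5,r5:1
cycle 4: CDB Add2=2; issue SUB r2<-Add1 // r0:7,r1:Mul1,r2:Add1,r3:8,r4:5,r5:1

STATUS = TAG Add1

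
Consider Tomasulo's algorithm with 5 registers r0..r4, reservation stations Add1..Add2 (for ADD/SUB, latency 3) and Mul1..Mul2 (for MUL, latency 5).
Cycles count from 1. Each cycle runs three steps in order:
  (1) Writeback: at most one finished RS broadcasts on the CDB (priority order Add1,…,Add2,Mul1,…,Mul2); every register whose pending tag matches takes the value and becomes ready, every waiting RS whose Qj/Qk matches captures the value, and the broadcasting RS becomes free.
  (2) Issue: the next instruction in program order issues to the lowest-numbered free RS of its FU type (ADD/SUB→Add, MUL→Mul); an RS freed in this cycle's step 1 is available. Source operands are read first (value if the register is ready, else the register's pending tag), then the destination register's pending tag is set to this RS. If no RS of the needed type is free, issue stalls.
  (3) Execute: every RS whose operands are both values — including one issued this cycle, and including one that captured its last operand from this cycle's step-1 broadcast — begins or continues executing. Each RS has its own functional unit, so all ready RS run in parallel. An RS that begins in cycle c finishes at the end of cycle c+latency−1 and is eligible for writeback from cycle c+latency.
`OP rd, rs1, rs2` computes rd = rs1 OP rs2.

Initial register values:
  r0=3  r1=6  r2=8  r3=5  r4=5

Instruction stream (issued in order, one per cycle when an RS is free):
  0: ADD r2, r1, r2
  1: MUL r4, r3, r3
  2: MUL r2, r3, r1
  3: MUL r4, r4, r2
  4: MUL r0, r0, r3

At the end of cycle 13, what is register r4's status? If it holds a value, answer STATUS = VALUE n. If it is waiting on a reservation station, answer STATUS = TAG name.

c1: issue ADD r2<-Add1 | r0:3,r1:6,r2:Add1,r3:5,r4:5
c2: issue MUL r4<-Mul1 | r0:3,r1:6,r2:Add1,r3:5,r4:Mul1
c3: issue MUL r2<-Mul2 | r0:3,r1:6,r2:Mul2,r3:5,r4:Mul1
c4: CDB Add1=14; stall | r0:3,r1:6,r2:Mul2,r3:5,r4:Mul1
c5: stall | r0:3,r1:6,r2:Mul2,r3:5,r4:Mul1
c6: stall | r0:3,r1:6,r2:Mul2,r3:5,r4:Mul1
c7: CDB Mul1=25; issue MUL r4<-Mul1 | r0:3,r1:6,r2:Mul2,r3:5,r4:Mul1
c8: CDB Mul2=30; issue MUL r0<-Mul2 | r0:Mul2,r1:6,r2:30,r3:5,r4:Mul1
c9: - | r0:Mul2,r1:6,r2:30,r3:5,r4:Mul1
c10: - | r0:Mul2,r1:6,r2:30,r3:5,r4:Mul1
c11: - | r0:Mul2,r1:6,r2:30,r3:5,r4:Mul1
c12: - | r0:Mul2,r1:6,r2:30,r3:5,r4:Mul1
c13: CDB Mul1=750 | r0:Mul2,r1:6,r2:30,r3:5,r4:750

STATUS = VALUE 750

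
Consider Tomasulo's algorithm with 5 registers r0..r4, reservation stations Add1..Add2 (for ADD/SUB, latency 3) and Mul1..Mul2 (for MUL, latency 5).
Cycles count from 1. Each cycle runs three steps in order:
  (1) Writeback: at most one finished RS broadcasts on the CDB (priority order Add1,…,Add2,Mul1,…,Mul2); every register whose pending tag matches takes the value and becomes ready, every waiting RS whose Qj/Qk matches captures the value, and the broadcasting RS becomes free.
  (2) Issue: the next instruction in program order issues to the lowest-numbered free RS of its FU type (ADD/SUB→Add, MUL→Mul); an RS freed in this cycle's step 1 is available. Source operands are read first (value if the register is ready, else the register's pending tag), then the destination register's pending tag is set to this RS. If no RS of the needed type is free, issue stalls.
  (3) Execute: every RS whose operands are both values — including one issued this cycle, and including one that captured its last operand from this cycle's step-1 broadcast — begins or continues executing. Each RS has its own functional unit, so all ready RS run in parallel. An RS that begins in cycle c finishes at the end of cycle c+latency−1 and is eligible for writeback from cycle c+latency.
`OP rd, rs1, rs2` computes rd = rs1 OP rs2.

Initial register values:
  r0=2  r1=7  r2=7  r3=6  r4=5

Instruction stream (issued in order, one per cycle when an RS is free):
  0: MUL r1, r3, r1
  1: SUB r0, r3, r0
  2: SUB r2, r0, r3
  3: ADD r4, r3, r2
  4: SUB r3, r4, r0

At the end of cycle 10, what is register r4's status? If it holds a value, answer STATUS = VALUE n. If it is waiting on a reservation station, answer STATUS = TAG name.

c1: issue MUL r1<-Mul1 | r0:2,r1:Mul1,r2:7,r3:6,r4:5
c2: issue SUB r0<-Add1 | r0:Add1,r1:Mul1,r2:7,r3:6,r4:5
c3: issue SUB r2<-Add2 | r0:Add1,r1:Mul1,r2:Add2,r3:6,r4:5
c4: stall | r0:Add1,r1:Mul1,r2:Add2,r3:6,r4:5
c5: CDB Add1=4; issue ADD r4<-Add1 | r0:4,r1:Mul1,r2:Add2,r3:6,r4:Add1
c6: CDB Mul1=42; stall | r0:4,r1:42,r2:Add2,r3:6,r4:Add1
c7: stall | r0:4,r1:42,r2:Add2,r3:6,r4:Add1
c8: CDB Add2=-2; issue SUB r3<-Add2 | r0:4,r1:42,r2:-2,r3:Add2,r4:Add1
c9: - | r0:4,r1:42,r2:-2,r3:Add2,r4:Add1
c10: - | r0:4,r1:42,r2:-2,r3:Add2,r4:Add1

STATUS = TAG Add1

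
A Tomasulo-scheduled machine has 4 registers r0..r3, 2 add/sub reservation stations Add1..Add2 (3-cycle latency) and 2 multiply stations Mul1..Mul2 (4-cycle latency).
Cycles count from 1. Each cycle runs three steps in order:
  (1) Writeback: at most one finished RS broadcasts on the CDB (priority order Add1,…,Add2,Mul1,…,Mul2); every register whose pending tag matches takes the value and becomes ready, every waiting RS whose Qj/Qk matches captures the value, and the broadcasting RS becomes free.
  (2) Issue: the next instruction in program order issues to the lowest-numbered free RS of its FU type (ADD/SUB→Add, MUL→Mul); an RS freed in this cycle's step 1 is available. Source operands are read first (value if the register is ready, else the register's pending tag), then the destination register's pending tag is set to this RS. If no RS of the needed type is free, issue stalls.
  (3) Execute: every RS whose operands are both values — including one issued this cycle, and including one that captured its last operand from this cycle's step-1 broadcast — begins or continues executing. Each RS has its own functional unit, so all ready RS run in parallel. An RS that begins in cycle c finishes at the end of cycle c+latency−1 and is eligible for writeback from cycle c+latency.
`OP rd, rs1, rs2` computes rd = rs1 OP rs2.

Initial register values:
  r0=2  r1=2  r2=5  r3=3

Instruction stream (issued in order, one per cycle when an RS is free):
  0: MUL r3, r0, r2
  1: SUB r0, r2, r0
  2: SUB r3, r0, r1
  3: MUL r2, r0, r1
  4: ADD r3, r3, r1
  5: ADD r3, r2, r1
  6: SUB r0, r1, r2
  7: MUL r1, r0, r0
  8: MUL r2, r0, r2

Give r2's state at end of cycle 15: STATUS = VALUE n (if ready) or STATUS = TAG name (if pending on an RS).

  c1: issue MUL r3<-Mul1  regs: r0:2,r1:2,r2:5,r3:Mul1
  c2: issue SUB r0<-Add1  regs: r0:Add1,r1:2,r2:5,r3:Mul1
  c3: issue SUB r3<-Add2  regs: r0:Add1,r1:2,r2:5,r3:Add2
  c4: issue MUL r2<-Mul2  regs: r0:Add1,r1:2,r2:Mul2,r3:Add2
  c5: CDB Add1=3; issue ADD r3<-Add1  regs: r0:3,r1:2,r2:Mul2,r3:Add1
  c6: CDB Mul1=10; stall  regs: r0:3,r1:2,r2:Mul2,r3:Add1
  c7: stall  regs: r0:3,r1:2,r2:Mul2,r3:Add1
  c8: CDB Add2=1; issue ADD r3<-Add2  regs: r0:3,r1:2,r2:Mul2,r3:Add2
  c9: CDB Mul2=6; stall  regs: r0:3,r1:2,r2:6,r3:Add2
  c10: stall  regs: r0:3,r1:2,r2:6,r3:Add2
  c11: CDB Add1=3; issue SUB r0<-Add1  regs: r0:Add1,r1:2,r2:6,r3:Add2
  c12: CDB Add2=8; issue MUL r1<-Mul1  regs: r0:Add1,r1:Mul1,r2:6,r3:8
  c13: issue MUL r2<-Mul2  regs: r0:Add1,r1:Mul1,r2:Mul2,r3:8
  c14: CDB Add1=-4  regs: r0:-4,r1:Mul1,r2:Mul2,r3:8
  c15: -  regs: r0:-4,r1:Mul1,r2:Mul2,r3:8

STATUS = TAG Mul2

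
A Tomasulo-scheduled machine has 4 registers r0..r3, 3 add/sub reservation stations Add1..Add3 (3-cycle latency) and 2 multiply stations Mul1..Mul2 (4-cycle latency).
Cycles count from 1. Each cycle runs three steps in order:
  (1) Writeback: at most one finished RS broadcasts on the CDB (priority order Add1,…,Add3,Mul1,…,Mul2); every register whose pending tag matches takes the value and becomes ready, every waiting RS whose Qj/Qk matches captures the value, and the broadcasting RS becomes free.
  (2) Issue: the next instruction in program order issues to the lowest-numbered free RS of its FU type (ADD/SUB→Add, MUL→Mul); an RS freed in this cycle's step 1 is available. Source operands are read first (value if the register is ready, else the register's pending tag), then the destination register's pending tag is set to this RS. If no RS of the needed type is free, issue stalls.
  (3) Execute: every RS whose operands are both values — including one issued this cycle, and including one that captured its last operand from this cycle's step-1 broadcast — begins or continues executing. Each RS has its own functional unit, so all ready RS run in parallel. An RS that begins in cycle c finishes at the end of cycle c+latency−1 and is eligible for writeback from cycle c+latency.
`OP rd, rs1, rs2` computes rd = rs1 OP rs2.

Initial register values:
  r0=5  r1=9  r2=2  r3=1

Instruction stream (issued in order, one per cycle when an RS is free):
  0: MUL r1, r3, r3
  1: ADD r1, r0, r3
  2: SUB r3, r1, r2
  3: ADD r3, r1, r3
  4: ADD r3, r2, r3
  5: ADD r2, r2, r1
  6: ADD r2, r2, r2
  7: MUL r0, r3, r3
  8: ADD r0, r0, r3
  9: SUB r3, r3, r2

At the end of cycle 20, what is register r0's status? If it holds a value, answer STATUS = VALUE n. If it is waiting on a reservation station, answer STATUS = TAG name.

  c1: issue MUL r1<-Mul1  regs: r0:5,r1:Mul1,r2:2,r3:1
  c2: issue ADD r1<-Add1  regs: r0:5,r1:Add1,r2:2,r3:1
  c3: issue SUB r3<-Add2  regs: r0:5,r1:Add1,r2:2,r3:Add2
  c4: issue ADD r3<-Add3  regs: r0:5,r1:Add1,r2:2,r3:Add3
  c5: CDB Add1=6; issue ADD r3<-Add1  regs: r0:5,r1:6,r2:2,r3:Add1
  c6: CDB Mul1=1; stall  regs: r0:5,r1:6,r2:2,r3:Add1
  c7: stall  regs: r0:5,r1:6,r2:2,r3:Add1
  c8: CDB Add2=4; issue ADD r2<-Add2  regs: r0:5,r1:6,r2:Add2,r3:Add1
  c9: stall  regs: r0:5,r1:6,r2:Add2,r3:Add1
  c10: stall  regs: r0:5,r1:6,r2:Add2,r3:Add1
  c11: CDB Add2=8; issue ADD r2<-Add2  regs: r0:5,r1:6,r2:Add2,r3:Add1
  c12: CDB Add3=10; issue MUL r0<-Mul1  regs: r0:Mul1,r1:6,r2:Add2,r3:Add1
  c13: issue ADD r0<-Add3  regs: r0:Add3,r1:6,r2:Add2,r3:Add1
  c14: CDB Add2=16; issue SUB r3<-Add2  regs: r0:Add3,r1:6,r2:16,r3:Add2
  c15: CDB Add1=12  regs: r0:Add3,r1:6,r2:16,r3:Add2
  c16: -  regs: r0:Add3,r1:6,r2:16,r3:Add2
  c17: -  regs: r0:Add3,r1:6,r2:16,r3:Add2
  c18: CDB Add2=-4  regs: r0:Add3,r1:6,r2:16,r3:-4
  c19: CDB Mul1=144  regs: r0:Add3,r1:6,r2:16,r3:-4
  c20: -  regs: r0:Add3,r1:6,r2:16,r3:-4

STATUS = TAG Add3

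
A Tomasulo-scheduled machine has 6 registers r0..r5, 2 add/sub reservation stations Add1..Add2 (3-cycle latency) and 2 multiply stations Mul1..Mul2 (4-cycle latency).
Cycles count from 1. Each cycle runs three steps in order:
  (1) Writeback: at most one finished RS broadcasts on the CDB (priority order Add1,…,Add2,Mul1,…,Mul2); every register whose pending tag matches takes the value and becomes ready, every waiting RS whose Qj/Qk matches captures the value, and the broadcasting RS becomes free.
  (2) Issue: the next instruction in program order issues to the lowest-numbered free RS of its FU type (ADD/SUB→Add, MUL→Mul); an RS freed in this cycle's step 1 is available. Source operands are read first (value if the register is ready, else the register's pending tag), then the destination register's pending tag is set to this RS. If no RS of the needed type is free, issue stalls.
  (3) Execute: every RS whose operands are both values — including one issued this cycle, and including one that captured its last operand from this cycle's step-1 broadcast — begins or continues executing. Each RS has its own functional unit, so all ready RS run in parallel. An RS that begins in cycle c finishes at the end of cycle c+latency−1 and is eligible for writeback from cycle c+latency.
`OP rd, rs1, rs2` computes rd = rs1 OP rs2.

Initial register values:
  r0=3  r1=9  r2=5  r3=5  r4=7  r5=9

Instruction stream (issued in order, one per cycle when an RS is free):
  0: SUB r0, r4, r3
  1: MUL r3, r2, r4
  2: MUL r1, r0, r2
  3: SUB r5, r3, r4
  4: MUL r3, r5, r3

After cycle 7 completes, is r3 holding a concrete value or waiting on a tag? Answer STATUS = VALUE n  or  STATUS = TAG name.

c1: issue SUB r0<-Add1 | r0:Add1,r1:9,r2:5,r3:5,r4:7,r5:9
c2: issue MUL r3<-Mul1 | r0:Add1,r1:9,r2:5,r3:Mul1,r4:7,r5:9
c3: issue MUL r1<-Mul2 | r0:Add1,r1:Mul2,r2:5,r3:Mul1,r4:7,r5:9
c4: CDB Add1=2; issue SUB r5<-Add1 | r0:2,r1:Mul2,r2:5,r3:Mul1,r4:7,r5:Add1
c5: stall | r0:2,r1:Mul2,r2:5,r3:Mul1,r4:7,r5:Add1
c6: CDB Mul1=35; issue MUL r3<-Mul1 | r0:2,r1:Mul2,r2:5,r3:Mul1,r4:7,r5:Add1
c7: - | r0:2,r1:Mul2,r2:5,r3:Mul1,r4:7,r5:Add1

STATUS = TAG Mul1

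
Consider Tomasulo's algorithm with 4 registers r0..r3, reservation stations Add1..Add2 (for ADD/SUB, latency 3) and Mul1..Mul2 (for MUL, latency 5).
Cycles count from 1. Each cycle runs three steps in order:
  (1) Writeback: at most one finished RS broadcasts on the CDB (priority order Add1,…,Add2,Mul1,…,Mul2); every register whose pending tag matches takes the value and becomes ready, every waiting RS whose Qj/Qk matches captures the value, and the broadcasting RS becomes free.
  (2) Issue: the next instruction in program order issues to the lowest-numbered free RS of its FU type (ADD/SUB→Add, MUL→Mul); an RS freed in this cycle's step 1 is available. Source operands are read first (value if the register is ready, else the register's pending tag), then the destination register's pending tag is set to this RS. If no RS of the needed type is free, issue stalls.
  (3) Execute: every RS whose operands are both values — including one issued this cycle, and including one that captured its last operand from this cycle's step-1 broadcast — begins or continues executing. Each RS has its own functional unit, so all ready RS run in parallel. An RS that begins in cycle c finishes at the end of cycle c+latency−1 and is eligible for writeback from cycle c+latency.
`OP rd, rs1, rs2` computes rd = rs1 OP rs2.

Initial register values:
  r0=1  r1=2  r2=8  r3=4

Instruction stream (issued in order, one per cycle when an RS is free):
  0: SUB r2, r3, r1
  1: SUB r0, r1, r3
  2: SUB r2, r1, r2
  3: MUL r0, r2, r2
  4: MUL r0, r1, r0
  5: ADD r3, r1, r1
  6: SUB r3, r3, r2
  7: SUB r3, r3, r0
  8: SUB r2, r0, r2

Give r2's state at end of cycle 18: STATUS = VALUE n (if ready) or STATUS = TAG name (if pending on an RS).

cycle 1: issue SUB r2<-Add1 // r0:1,r1:2,r2:Add1,r3:4
cycle 2: issue SUB r0<-Add2 // r0:Add2,r1:2,r2:Add1,r3:4
cycle 3: stall // r0:Add2,r1:2,r2:Add1,r3:4
cycle 4: CDB Add1=2; issue SUB r2<-Add1 // r0:Add2,r1:2,r2:Add1,r3:4
cycle 5: CDB Add2=-2; issue MUL r0<-Mul1 // r0:Mul1,r1:2,r2:Add1,r3:4
cycle 6: issue MUL r0<-Mul2 // r0:Mul2,r1:2,r2:Add1,r3:4
cycle 7: CDB Add1=0; issue ADD r3<-Add1 // r0:Mul2,r1:2,r2:0,r3:Add1
cycle 8: issue SUB r3<-Add2 // r0:Mul2,r1:2,r2:0,r3:Add2
cycle 9: stall // r0:Mul2,r1:2,r2:0,r3:Add2
cycle 10: CDB Add1=4; issue SUB r3<-Add1 // r0:Mul2,r1:2,r2:0,r3:Add1
cycle 11: stall // r0:Mul2,r1:2,r2:0,r3:Add1
cycle 12: CDB Mul1=0; stall // r0:Mul2,r1:2,r2:0,r3:Add1
cycle 13: CDB Add2=4; issue SUB r2<-Add2 // r0:Mul2,r1:2,r2:Add2,r3:Add1
cycle 14: - // r0:Mul2,r1:2,r2:Add2,r3:Add1
cycle 15: - // r0:Mul2,r1:2,r2:Add2,r3:Add1
cycle 16: - // r0:Mul2,r1:2,r2:Add2,r3:Add1
cycle 17: CDB Mul2=0 // r0:0,r1:2,r2:Add2,r3:Add1
cycle 18: - // r0:0,r1:2,r2:Add2,r3:Add1

STATUS = TAG Add2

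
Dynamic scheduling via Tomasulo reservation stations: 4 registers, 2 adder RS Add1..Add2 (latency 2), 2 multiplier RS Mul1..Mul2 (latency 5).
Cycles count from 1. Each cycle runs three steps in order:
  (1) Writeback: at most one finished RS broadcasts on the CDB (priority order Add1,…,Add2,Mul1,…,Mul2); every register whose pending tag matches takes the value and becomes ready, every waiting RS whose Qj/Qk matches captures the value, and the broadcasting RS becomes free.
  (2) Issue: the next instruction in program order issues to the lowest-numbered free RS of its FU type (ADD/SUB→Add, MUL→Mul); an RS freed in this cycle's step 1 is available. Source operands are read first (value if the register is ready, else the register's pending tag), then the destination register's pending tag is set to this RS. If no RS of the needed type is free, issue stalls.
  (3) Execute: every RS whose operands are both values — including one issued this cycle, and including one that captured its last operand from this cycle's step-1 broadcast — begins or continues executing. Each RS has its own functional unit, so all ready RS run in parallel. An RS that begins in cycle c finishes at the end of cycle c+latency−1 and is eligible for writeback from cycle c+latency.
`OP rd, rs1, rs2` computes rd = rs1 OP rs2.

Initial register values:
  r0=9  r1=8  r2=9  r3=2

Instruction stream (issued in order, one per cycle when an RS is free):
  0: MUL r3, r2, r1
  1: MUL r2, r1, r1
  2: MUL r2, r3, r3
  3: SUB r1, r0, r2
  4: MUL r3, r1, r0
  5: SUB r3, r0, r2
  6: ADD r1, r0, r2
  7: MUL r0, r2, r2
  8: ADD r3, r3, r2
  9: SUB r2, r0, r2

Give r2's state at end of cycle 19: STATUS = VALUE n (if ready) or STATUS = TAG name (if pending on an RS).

  c1: issue MUL r3<-Mul1  regs: r0:9,r1:8,r2:9,r3:Mul1
  c2: issue MUL r2<-Mul2  regs: r0:9,r1:8,r2:Mul2,r3:Mul1
  c3: stall  regs: r0:9,r1:8,r2:Mul2,r3:Mul1
  c4: stall  regs: r0:9,r1:8,r2:Mul2,r3:Mul1
  c5: stall  regs: r0:9,r1:8,r2:Mul2,r3:Mul1
  c6: CDB Mul1=72; issue MUL r2<-Mul1  regs: r0:9,r1:8,r2:Mul1,r3:72
  c7: CDB Mul2=64; issue SUB r1<-Add1  regs: r0:9,r1:Add1,r2:Mul1,r3:72
  c8: issue MUL r3<-Mul2  regs: r0:9,r1:Add1,r2:Mul1,r3:Mul2
  c9: issue SUB r3<-Add2  regs: r0:9,r1:Add1,r2:Mul1,r3:Add2
  c10: stall  regs: r0:9,r1:Add1,r2:Mul1,r3:Add2
  c11: CDB Mul1=5184; stall  regs: r0:9,r1:Add1,r2:5184,r3:Add2
  c12: stall  regs: r0:9,r1:Add1,r2:5184,r3:Add2
  c13: CDB Add1=-5175; issue ADD r1<-Add1  regs: r0:9,r1:Add1,r2:5184,r3:Add2
  c14: CDB Add2=-5175; issue MUL r0<-Mul1  regs: r0:Mul1,r1:Add1,r2:5184,r3:-5175
  c15: CDB Add1=5193; issue ADD r3<-Add1  regs: r0:Mul1,r1:5193,r2:5184,r3:Add1
  c16: issue SUB r2<-Add2  regs: r0:Mul1,r1:5193,r2:Add2,r3:Add1
  c17: CDB Add1=9  regs: r0:Mul1,r1:5193,r2:Add2,r3:9
  c18: CDB Mul2=-46575  regs: r0:Mul1,r1:5193,r2:Add2,r3:9
  c19: CDB Mul1=26873856  regs: r0:26873856,r1:5193,r2:Add2,r3:9

STATUS = TAG Add2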